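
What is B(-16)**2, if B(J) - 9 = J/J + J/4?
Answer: 36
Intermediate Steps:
B(J) = 10 + J/4 (B(J) = 9 + (J/J + J/4) = 9 + (1 + J*(1/4)) = 9 + (1 + J/4) = 10 + J/4)
B(-16)**2 = (10 + (1/4)*(-16))**2 = (10 - 4)**2 = 6**2 = 36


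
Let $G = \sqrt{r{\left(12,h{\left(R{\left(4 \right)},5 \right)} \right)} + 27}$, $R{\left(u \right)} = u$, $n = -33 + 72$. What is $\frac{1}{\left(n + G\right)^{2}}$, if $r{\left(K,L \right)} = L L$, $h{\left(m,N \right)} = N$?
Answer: $\frac{121}{165997} - \frac{12 \sqrt{13}}{165997} \approx 0.00046828$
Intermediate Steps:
$n = 39$
$r{\left(K,L \right)} = L^{2}$
$G = 2 \sqrt{13}$ ($G = \sqrt{5^{2} + 27} = \sqrt{25 + 27} = \sqrt{52} = 2 \sqrt{13} \approx 7.2111$)
$\frac{1}{\left(n + G\right)^{2}} = \frac{1}{\left(39 + 2 \sqrt{13}\right)^{2}}$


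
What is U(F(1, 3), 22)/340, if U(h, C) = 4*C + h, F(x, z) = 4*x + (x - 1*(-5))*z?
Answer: 11/34 ≈ 0.32353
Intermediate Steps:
F(x, z) = 4*x + z*(5 + x) (F(x, z) = 4*x + (x + 5)*z = 4*x + (5 + x)*z = 4*x + z*(5 + x))
U(h, C) = h + 4*C
U(F(1, 3), 22)/340 = ((4*1 + 5*3 + 1*3) + 4*22)/340 = ((4 + 15 + 3) + 88)*(1/340) = (22 + 88)*(1/340) = 110*(1/340) = 11/34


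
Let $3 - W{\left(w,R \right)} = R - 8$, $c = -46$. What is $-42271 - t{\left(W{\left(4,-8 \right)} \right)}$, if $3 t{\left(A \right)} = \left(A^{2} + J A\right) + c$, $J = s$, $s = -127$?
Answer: $- \frac{124715}{3} \approx -41572.0$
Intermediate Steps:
$W{\left(w,R \right)} = 11 - R$ ($W{\left(w,R \right)} = 3 - \left(R - 8\right) = 3 - \left(-8 + R\right) = 11 - R$)
$J = -127$
$t{\left(A \right)} = - \frac{46}{3} - \frac{127 A}{3} + \frac{A^{2}}{3}$ ($t{\left(A \right)} = \frac{\left(A^{2} - 127 A\right) - 46}{3} = \frac{-46 + A^{2} - 127 A}{3} = - \frac{46}{3} - \frac{127 A}{3} + \frac{A^{2}}{3}$)
$-42271 - t{\left(W{\left(4,-8 \right)} \right)} = -42271 - \left(- \frac{46}{3} - \frac{127 \left(11 - -8\right)}{3} + \frac{\left(11 - -8\right)^{2}}{3}\right) = -42271 - \left(- \frac{46}{3} - \frac{127 \left(11 + 8\right)}{3} + \frac{\left(11 + 8\right)^{2}}{3}\right) = -42271 - \left(- \frac{46}{3} - \frac{2413}{3} + \frac{19^{2}}{3}\right) = -42271 - \left(- \frac{46}{3} - \frac{2413}{3} + \frac{1}{3} \cdot 361\right) = -42271 - \left(- \frac{46}{3} - \frac{2413}{3} + \frac{361}{3}\right) = -42271 - - \frac{2098}{3} = -42271 + \frac{2098}{3} = - \frac{124715}{3}$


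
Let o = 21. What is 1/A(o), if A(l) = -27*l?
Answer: -1/567 ≈ -0.0017637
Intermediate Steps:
1/A(o) = 1/(-27*21) = 1/(-567) = -1/567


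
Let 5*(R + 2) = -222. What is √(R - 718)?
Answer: 7*I*√390/5 ≈ 27.648*I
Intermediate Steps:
R = -232/5 (R = -2 + (⅕)*(-222) = -2 - 222/5 = -232/5 ≈ -46.400)
√(R - 718) = √(-232/5 - 718) = √(-3822/5) = 7*I*√390/5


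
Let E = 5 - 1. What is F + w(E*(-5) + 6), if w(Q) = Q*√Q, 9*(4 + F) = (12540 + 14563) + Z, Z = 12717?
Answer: 39784/9 - 14*I*√14 ≈ 4420.4 - 52.383*I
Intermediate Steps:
F = 39784/9 (F = -4 + ((12540 + 14563) + 12717)/9 = -4 + (27103 + 12717)/9 = -4 + (⅑)*39820 = -4 + 39820/9 = 39784/9 ≈ 4420.4)
E = 4
w(Q) = Q^(3/2)
F + w(E*(-5) + 6) = 39784/9 + (4*(-5) + 6)^(3/2) = 39784/9 + (-20 + 6)^(3/2) = 39784/9 + (-14)^(3/2) = 39784/9 - 14*I*√14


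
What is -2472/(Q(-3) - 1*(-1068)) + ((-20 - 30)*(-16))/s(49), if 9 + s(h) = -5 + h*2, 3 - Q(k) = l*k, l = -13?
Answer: 6437/903 ≈ 7.1285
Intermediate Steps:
Q(k) = 3 + 13*k (Q(k) = 3 - (-13)*k = 3 + 13*k)
s(h) = -14 + 2*h (s(h) = -9 + (-5 + h*2) = -9 + (-5 + 2*h) = -14 + 2*h)
-2472/(Q(-3) - 1*(-1068)) + ((-20 - 30)*(-16))/s(49) = -2472/((3 + 13*(-3)) - 1*(-1068)) + ((-20 - 30)*(-16))/(-14 + 2*49) = -2472/((3 - 39) + 1068) + (-50*(-16))/(-14 + 98) = -2472/(-36 + 1068) + 800/84 = -2472/1032 + 800*(1/84) = -2472*1/1032 + 200/21 = -103/43 + 200/21 = 6437/903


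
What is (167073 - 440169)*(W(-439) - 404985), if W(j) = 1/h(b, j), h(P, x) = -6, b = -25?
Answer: 110599829076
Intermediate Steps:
W(j) = -⅙ (W(j) = 1/(-6) = -⅙)
(167073 - 440169)*(W(-439) - 404985) = (167073 - 440169)*(-⅙ - 404985) = -273096*(-2429911/6) = 110599829076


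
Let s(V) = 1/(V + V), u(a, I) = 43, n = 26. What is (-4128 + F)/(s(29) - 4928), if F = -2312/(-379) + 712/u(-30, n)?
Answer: 3880475616/4658057431 ≈ 0.83307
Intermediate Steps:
F = 369264/16297 (F = -2312/(-379) + 712/43 = -2312*(-1/379) + 712*(1/43) = 2312/379 + 712/43 = 369264/16297 ≈ 22.658)
s(V) = 1/(2*V)
(-4128 + F)/(s(29) - 4928) = (-4128 + 369264/16297)/((1/2)/29 - 4928) = -66904752/(16297*((1/2)*(1/29) - 4928)) = -66904752/(16297*(1/58 - 4928)) = -66904752/(16297*(-285823/58)) = -66904752/16297*(-58/285823) = 3880475616/4658057431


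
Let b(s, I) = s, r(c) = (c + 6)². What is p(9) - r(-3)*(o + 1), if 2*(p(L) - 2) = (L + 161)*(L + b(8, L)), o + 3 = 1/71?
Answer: 104006/71 ≈ 1464.9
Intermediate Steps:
r(c) = (6 + c)²
o = -212/71 (o = -3 + 1/71 = -212/71 ≈ -2.9859)
p(L) = 2 + (8 + L)*(161 + L)/2 (p(L) = 2 + ((L + 161)*(L + 8))/2 = 2 + ((161 + L)*(8 + L))/2 = 2 + ((8 + L)*(161 + L))/2 = 2 + (8 + L)*(161 + L)/2)
p(9) - r(-3)*(o + 1) = (646 + (½)*9² + (169/2)*9) - (6 - 3)²*(-212/71 + 1) = (646 + (½)*81 + 1521/2) - 3²*(-141)/71 = (646 + 81/2 + 1521/2) - 9*(-141)/71 = 1447 - 1*(-1269/71) = 1447 + 1269/71 = 104006/71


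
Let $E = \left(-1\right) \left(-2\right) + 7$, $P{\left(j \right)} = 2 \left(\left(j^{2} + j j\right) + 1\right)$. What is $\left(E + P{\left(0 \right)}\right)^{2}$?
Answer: $121$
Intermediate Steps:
$P{\left(j \right)} = 2 + 4 j^{2}$ ($P{\left(j \right)} = 2 \left(\left(j^{2} + j^{2}\right) + 1\right) = 2 \left(2 j^{2} + 1\right) = 2 \left(1 + 2 j^{2}\right) = 2 + 4 j^{2}$)
$E = 9$ ($E = 2 + 7 = 9$)
$\left(E + P{\left(0 \right)}\right)^{2} = \left(9 + \left(2 + 4 \cdot 0^{2}\right)\right)^{2} = \left(9 + \left(2 + 4 \cdot 0\right)\right)^{2} = \left(9 + \left(2 + 0\right)\right)^{2} = \left(9 + 2\right)^{2} = 11^{2} = 121$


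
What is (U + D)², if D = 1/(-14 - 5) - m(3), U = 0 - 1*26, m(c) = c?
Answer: 304704/361 ≈ 844.06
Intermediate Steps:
U = -26 (U = 0 - 26 = -26)
D = -58/19 (D = 1/(-14 - 5) - 1*3 = 1/(-19) - 3 = -1/19 - 3 = -58/19 ≈ -3.0526)
(U + D)² = (-26 - 58/19)² = (-552/19)² = 304704/361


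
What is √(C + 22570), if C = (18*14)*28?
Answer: √29626 ≈ 172.12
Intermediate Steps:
C = 7056 (C = 252*28 = 7056)
√(C + 22570) = √(7056 + 22570) = √29626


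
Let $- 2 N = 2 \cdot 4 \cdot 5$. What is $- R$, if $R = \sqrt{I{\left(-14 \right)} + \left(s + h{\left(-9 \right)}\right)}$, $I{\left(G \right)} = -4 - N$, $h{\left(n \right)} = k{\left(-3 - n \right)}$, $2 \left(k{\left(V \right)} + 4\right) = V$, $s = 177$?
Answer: $- 8 \sqrt{3} \approx -13.856$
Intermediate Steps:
$N = -20$ ($N = - \frac{2 \cdot 4 \cdot 5}{2} = - \frac{8 \cdot 5}{2} = \left(- \frac{1}{2}\right) 40 = -20$)
$k{\left(V \right)} = -4 + \frac{V}{2}$
$h{\left(n \right)} = - \frac{11}{2} - \frac{n}{2}$ ($h{\left(n \right)} = -4 + \frac{-3 - n}{2} = -4 - \left(\frac{3}{2} + \frac{n}{2}\right) = - \frac{11}{2} - \frac{n}{2}$)
$I{\left(G \right)} = 16$ ($I{\left(G \right)} = -4 - -20 = -4 + 20 = 16$)
$R = 8 \sqrt{3}$ ($R = \sqrt{16 + \left(177 - 1\right)} = \sqrt{16 + 176} = \sqrt{192} = 8 \sqrt{3} \approx 13.856$)
$- R = - 8 \sqrt{3}$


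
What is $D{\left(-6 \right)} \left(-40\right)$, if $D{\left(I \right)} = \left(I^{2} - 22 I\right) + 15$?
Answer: $-7320$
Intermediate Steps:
$D{\left(I \right)} = 15 + I^{2} - 22 I$
$D{\left(-6 \right)} \left(-40\right) = \left(15 + \left(-6\right)^{2} - -132\right) \left(-40\right) = \left(15 + 36 + 132\right) \left(-40\right) = 183 \left(-40\right) = -7320$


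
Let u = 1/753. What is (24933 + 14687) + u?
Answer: 29833861/753 ≈ 39620.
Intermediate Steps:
u = 1/753 ≈ 0.0013280
(24933 + 14687) + u = (24933 + 14687) + 1/753 = 39620 + 1/753 = 29833861/753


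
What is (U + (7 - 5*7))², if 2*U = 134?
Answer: 1521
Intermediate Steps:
U = 67 (U = (½)*134 = 67)
(U + (7 - 5*7))² = (67 + (7 - 5*7))² = (67 + (7 - 35))² = (67 - 28)² = 39² = 1521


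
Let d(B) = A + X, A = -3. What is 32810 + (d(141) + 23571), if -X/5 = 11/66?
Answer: 338263/6 ≈ 56377.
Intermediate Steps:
X = -5/6 (X = -55/66 = -5*1/6 = -5/6 ≈ -0.83333)
d(B) = -23/6 (d(B) = -3 - 5/6 = -23/6)
32810 + (d(141) + 23571) = 32810 + (-23/6 + 23571) = 32810 + 141403/6 = 338263/6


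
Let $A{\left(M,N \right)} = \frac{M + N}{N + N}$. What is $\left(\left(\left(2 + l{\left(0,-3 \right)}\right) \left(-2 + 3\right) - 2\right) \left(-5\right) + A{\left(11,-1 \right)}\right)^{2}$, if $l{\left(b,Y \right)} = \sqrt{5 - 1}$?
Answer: $225$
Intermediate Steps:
$l{\left(b,Y \right)} = 2$ ($l{\left(b,Y \right)} = \sqrt{4} = 2$)
$A{\left(M,N \right)} = \frac{M + N}{2 N}$
$\left(\left(\left(2 + l{\left(0,-3 \right)}\right) \left(-2 + 3\right) - 2\right) \left(-5\right) + A{\left(11,-1 \right)}\right)^{2} = \left(\left(\left(2 + 2\right) \left(-2 + 3\right) - 2\right) \left(-5\right) + \frac{11 - 1}{2 \left(-1\right)}\right)^{2} = \left(\left(4 \cdot 1 - 2\right) \left(-5\right) + \frac{1}{2} \left(-1\right) 10\right)^{2} = \left(\left(4 - 2\right) \left(-5\right) - 5\right)^{2} = \left(2 \left(-5\right) - 5\right)^{2} = \left(-10 - 5\right)^{2} = \left(-15\right)^{2} = 225$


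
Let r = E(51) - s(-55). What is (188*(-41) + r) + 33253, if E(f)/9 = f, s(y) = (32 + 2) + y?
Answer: 26025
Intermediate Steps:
s(y) = 34 + y
E(f) = 9*f
r = 480 (r = 9*51 - (34 - 55) = 459 - 1*(-21) = 459 + 21 = 480)
(188*(-41) + r) + 33253 = (188*(-41) + 480) + 33253 = (-7708 + 480) + 33253 = -7228 + 33253 = 26025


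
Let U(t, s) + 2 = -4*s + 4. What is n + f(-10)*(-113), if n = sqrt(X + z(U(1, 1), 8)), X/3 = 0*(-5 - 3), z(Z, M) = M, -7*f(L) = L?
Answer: -1130/7 + 2*sqrt(2) ≈ -158.60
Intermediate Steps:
f(L) = -L/7
U(t, s) = 2 - 4*s (U(t, s) = -2 + (-4*s + 4) = -2 + (4 - 4*s) = 2 - 4*s)
X = 0 (X = 3*(0*(-5 - 3)) = 3*(0*(-8)) = 3*0 = 0)
n = 2*sqrt(2) (n = sqrt(0 + 8) = sqrt(8) = 2*sqrt(2) ≈ 2.8284)
n + f(-10)*(-113) = 2*sqrt(2) - 1/7*(-10)*(-113) = 2*sqrt(2) + (10/7)*(-113) = 2*sqrt(2) - 1130/7 = -1130/7 + 2*sqrt(2)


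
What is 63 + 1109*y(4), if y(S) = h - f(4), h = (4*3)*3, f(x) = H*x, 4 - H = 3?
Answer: 35551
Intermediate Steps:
H = 1 (H = 4 - 1*3 = 4 - 3 = 1)
f(x) = x (f(x) = 1*x = x)
h = 36 (h = 12*3 = 36)
y(S) = 32 (y(S) = 36 - 1*4 = 36 - 4 = 32)
63 + 1109*y(4) = 63 + 1109*32 = 63 + 35488 = 35551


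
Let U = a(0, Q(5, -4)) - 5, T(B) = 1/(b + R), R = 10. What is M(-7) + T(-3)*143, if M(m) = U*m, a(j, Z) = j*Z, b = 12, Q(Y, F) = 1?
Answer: 83/2 ≈ 41.500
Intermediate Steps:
a(j, Z) = Z*j
T(B) = 1/22 (T(B) = 1/(12 + 10) = 1/22)
U = -5 (U = 1*0 - 5 = 0 - 5 = -5)
M(m) = -5*m
M(-7) + T(-3)*143 = -5*(-7) + (1/22)*143 = 35 + 13/2 = 83/2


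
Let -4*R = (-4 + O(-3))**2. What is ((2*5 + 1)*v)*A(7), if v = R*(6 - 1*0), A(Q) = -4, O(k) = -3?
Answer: 3234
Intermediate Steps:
R = -49/4 (R = -(-4 - 3)**2/4 = -1/4*(-7)**2 = -1/4*49 = -49/4 ≈ -12.250)
v = -147/2 (v = -49*(6 - 1*0)/4 = -49*(6 + 0)/4 = -49/4*6 = -147/2 ≈ -73.500)
((2*5 + 1)*v)*A(7) = ((2*5 + 1)*(-147/2))*(-4) = ((10 + 1)*(-147/2))*(-4) = (11*(-147/2))*(-4) = -1617/2*(-4) = 3234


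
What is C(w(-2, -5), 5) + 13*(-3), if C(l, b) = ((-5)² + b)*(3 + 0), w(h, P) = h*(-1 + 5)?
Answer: 51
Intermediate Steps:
w(h, P) = 4*h (w(h, P) = h*4 = 4*h)
C(l, b) = 75 + 3*b (C(l, b) = (25 + b)*3 = 75 + 3*b)
C(w(-2, -5), 5) + 13*(-3) = (75 + 3*5) + 13*(-3) = (75 + 15) - 39 = 90 - 39 = 51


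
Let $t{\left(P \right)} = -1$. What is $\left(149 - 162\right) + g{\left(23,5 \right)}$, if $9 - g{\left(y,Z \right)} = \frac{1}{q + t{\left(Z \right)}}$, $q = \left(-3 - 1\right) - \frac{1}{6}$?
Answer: $- \frac{118}{31} \approx -3.8064$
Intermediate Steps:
$q = - \frac{25}{6}$ ($q = -4 - \frac{1}{6} = - \frac{25}{6} \approx -4.1667$)
$g{\left(y,Z \right)} = \frac{285}{31}$ ($g{\left(y,Z \right)} = 9 - \frac{1}{- \frac{25}{6} - 1} = 9 - \frac{1}{- \frac{31}{6}} = 9 - - \frac{6}{31} = 9 + \frac{6}{31} = \frac{285}{31}$)
$\left(149 - 162\right) + g{\left(23,5 \right)} = \left(149 - 162\right) + \frac{285}{31} = -13 + \frac{285}{31} = - \frac{118}{31}$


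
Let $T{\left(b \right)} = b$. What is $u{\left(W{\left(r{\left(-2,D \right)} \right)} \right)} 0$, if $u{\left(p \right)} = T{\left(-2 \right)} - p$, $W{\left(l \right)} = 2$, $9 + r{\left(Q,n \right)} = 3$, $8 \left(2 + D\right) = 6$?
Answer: $0$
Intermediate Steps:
$D = - \frac{5}{4}$ ($D = -2 + \frac{1}{8} \cdot 6 = -2 + \frac{3}{4} = - \frac{5}{4} \approx -1.25$)
$r{\left(Q,n \right)} = -6$ ($r{\left(Q,n \right)} = -9 + 3 = -6$)
$u{\left(p \right)} = -2 - p$
$u{\left(W{\left(r{\left(-2,D \right)} \right)} \right)} 0 = \left(-2 - 2\right) 0 = \left(-4\right) 0 = 0$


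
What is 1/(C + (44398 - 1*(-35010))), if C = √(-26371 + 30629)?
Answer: 39704/3152813103 - √4258/6305626206 ≈ 1.2583e-5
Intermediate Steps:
C = √4258 ≈ 65.253
1/(C + (44398 - 1*(-35010))) = 1/(√4258 + (44398 - 1*(-35010))) = 1/(√4258 + (44398 + 35010)) = 1/(√4258 + 79408) = 1/(79408 + √4258)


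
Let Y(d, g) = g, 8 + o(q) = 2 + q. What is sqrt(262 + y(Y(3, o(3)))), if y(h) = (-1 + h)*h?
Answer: sqrt(274) ≈ 16.553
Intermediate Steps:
o(q) = -6 + q (o(q) = -8 + (2 + q) = -6 + q)
y(h) = h*(-1 + h)
sqrt(262 + y(Y(3, o(3)))) = sqrt(262 + (-6 + 3)*(-1 + (-6 + 3))) = sqrt(262 - 3*(-1 - 3)) = sqrt(262 - 3*(-4)) = sqrt(262 + 12) = sqrt(274)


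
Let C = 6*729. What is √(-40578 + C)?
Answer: 2*I*√9051 ≈ 190.27*I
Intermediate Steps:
C = 4374
√(-40578 + C) = √(-40578 + 4374) = √(-36204) = 2*I*√9051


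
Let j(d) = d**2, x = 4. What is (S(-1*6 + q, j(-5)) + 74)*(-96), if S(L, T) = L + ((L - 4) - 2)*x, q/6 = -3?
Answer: 6720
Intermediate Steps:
q = -18 (q = 6*(-3) = -18)
S(L, T) = -24 + 5*L (S(L, T) = L + ((L - 4) - 2)*4 = L + ((-4 + L) - 2)*4 = L + (-6 + L)*4 = L + (-24 + 4*L) = -24 + 5*L)
(S(-1*6 + q, j(-5)) + 74)*(-96) = ((-24 + 5*(-1*6 - 18)) + 74)*(-96) = ((-24 + 5*(-6 - 18)) + 74)*(-96) = ((-24 + 5*(-24)) + 74)*(-96) = ((-24 - 120) + 74)*(-96) = (-144 + 74)*(-96) = -70*(-96) = 6720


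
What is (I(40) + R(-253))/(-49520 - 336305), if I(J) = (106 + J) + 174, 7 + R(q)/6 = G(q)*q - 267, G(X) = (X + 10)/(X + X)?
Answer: 2053/385825 ≈ 0.0053211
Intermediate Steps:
G(X) = (10 + X)/(2*X) (G(X) = (10 + X)/((2*X)) = (10 + X)*(1/(2*X)) = (10 + X)/(2*X))
R(q) = -1614 + 3*q (R(q) = -42 + 6*(((10 + q)/(2*q))*q - 267) = -42 + 6*((5 + q/2) - 267) = -42 + 6*(-262 + q/2) = -42 + (-1572 + 3*q) = -1614 + 3*q)
I(J) = 280 + J
(I(40) + R(-253))/(-49520 - 336305) = ((280 + 40) + (-1614 + 3*(-253)))/(-49520 - 336305) = (320 + (-1614 - 759))/(-385825) = (320 - 2373)*(-1/385825) = -2053*(-1/385825) = 2053/385825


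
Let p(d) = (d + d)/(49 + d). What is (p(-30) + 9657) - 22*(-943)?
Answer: 577597/19 ≈ 30400.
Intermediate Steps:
p(d) = 2*d/(49 + d) (p(d) = (2*d)/(49 + d) = 2*d/(49 + d))
(p(-30) + 9657) - 22*(-943) = (2*(-30)/(49 - 30) + 9657) - 22*(-943) = (2*(-30)/19 + 9657) + 20746 = (2*(-30)*(1/19) + 9657) + 20746 = (-60/19 + 9657) + 20746 = 183423/19 + 20746 = 577597/19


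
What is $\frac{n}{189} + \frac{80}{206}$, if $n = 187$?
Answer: $\frac{26821}{19467} \approx 1.3778$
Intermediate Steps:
$\frac{n}{189} + \frac{80}{206} = \frac{187}{189} + \frac{80}{206} = 187 \cdot \frac{1}{189} + 80 \cdot \frac{1}{206} = \frac{187}{189} + \frac{40}{103} = \frac{26821}{19467}$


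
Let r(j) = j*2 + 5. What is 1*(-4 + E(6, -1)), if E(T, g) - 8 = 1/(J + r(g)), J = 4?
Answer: 29/7 ≈ 4.1429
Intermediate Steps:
r(j) = 5 + 2*j (r(j) = 2*j + 5 = 5 + 2*j)
E(T, g) = 8 + 1/(9 + 2*g) (E(T, g) = 8 + 1/(4 + (5 + 2*g)) = 8 + 1/(9 + 2*g))
1*(-4 + E(6, -1)) = 1*(-4 + (73 + 16*(-1))/(9 + 2*(-1))) = 1*(-4 + (73 - 16)/(9 - 2)) = 1*(-4 + 57/7) = 1*(29/7) = 29/7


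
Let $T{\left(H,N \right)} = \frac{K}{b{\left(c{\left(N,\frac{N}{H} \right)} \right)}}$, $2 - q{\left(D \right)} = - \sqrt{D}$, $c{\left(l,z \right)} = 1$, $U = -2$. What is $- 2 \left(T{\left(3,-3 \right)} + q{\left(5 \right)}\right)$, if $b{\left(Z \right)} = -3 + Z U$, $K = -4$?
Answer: $- \frac{28}{5} - 2 \sqrt{5} \approx -10.072$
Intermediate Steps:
$q{\left(D \right)} = 2 + \sqrt{D}$ ($q{\left(D \right)} = 2 - - \sqrt{D} = 2 + \sqrt{D}$)
$b{\left(Z \right)} = -3 - 2 Z$ ($b{\left(Z \right)} = -3 + Z \left(-2\right) = -3 - 2 Z$)
$T{\left(H,N \right)} = \frac{4}{5}$ ($T{\left(H,N \right)} = - \frac{4}{-3 - 2} = - \frac{4}{-5} = \left(-4\right) \left(- \frac{1}{5}\right) = \frac{4}{5}$)
$- 2 \left(T{\left(3,-3 \right)} + q{\left(5 \right)}\right) = - 2 \left(\frac{4}{5} + \left(2 + \sqrt{5}\right)\right) = - 2 \left(\frac{14}{5} + \sqrt{5}\right) = - \frac{28}{5} - 2 \sqrt{5}$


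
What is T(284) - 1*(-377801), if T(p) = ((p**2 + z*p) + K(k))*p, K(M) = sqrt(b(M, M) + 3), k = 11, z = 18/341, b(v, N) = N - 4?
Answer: 7941331613/341 + 284*sqrt(10) ≈ 2.3289e+7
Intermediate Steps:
b(v, N) = -4 + N
z = 18/341 (z = 18*(1/341) = 18/341 ≈ 0.052786)
K(M) = sqrt(-1 + M) (K(M) = sqrt((-4 + M) + 3) = sqrt(-1 + M))
T(p) = p*(sqrt(10) + p**2 + 18*p/341) (T(p) = ((p**2 + 18*p/341) + sqrt(-1 + 11))*p = ((p**2 + 18*p/341) + sqrt(10))*p = (sqrt(10) + p**2 + 18*p/341)*p = p*(sqrt(10) + p**2 + 18*p/341))
T(284) - 1*(-377801) = 284*(sqrt(10) + 284**2 + (18/341)*284) - 1*(-377801) = 284*(sqrt(10) + 80656 + 5112/341) + 377801 = 284*(27508808/341 + sqrt(10)) + 377801 = (7812501472/341 + 284*sqrt(10)) + 377801 = 7941331613/341 + 284*sqrt(10)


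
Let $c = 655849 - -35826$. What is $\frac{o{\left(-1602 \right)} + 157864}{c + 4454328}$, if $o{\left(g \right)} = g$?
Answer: $\frac{156262}{5146003} \approx 0.030366$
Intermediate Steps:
$c = 691675$ ($c = 655849 + 35826 = 691675$)
$\frac{o{\left(-1602 \right)} + 157864}{c + 4454328} = \frac{-1602 + 157864}{691675 + 4454328} = \frac{156262}{5146003}$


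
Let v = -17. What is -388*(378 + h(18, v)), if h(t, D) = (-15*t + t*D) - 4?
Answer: 78376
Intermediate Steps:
h(t, D) = -4 - 15*t + D*t (h(t, D) = (-15*t + D*t) - 4 = -4 - 15*t + D*t)
-388*(378 + h(18, v)) = -388*(378 + (-4 - 15*18 - 17*18)) = -388*(378 + (-4 - 270 - 306)) = -388*(378 - 580) = -388*(-202) = 78376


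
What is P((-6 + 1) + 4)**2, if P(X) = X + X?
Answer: 4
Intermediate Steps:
P(X) = 2*X
P((-6 + 1) + 4)**2 = (2*((-6 + 1) + 4))**2 = (2*(-5 + 4))**2 = (2*(-1))**2 = (-2)**2 = 4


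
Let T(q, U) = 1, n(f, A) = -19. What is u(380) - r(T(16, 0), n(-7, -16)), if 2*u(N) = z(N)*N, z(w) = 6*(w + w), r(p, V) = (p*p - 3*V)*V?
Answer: 867502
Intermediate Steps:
r(p, V) = V*(p**2 - 3*V) (r(p, V) = (p**2 - 3*V)*V = V*(p**2 - 3*V))
z(w) = 12*w (z(w) = 6*(2*w) = 12*w)
u(N) = 6*N**2 (u(N) = ((12*N)*N)/2 = (12*N**2)/2 = 6*N**2)
u(380) - r(T(16, 0), n(-7, -16)) = 6*380**2 - (-19)*(1**2 - 3*(-19)) = 6*144400 - (-19)*(1 + 57) = 866400 - (-19)*58 = 866400 - 1*(-1102) = 866400 + 1102 = 867502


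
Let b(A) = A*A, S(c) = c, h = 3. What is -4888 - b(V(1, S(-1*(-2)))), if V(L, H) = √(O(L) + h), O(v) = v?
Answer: -4892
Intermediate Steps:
V(L, H) = √(3 + L) (V(L, H) = √(L + 3) = √(3 + L))
b(A) = A²
-4888 - b(V(1, S(-1*(-2)))) = -4888 - (√(3 + 1))² = -4888 - (√4)² = -4888 - 1*2² = -4888 - 1*4 = -4888 - 4 = -4892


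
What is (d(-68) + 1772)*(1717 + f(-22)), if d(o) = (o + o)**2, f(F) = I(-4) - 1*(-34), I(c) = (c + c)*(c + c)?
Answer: 36786420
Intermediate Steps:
I(c) = 4*c**2 (I(c) = (2*c)*(2*c) = 4*c**2)
f(F) = 98 (f(F) = 4*(-4)**2 - 1*(-34) = 4*16 + 34 = 64 + 34 = 98)
d(o) = 4*o**2 (d(o) = (2*o)**2 = 4*o**2)
(d(-68) + 1772)*(1717 + f(-22)) = (4*(-68)**2 + 1772)*(1717 + 98) = (4*4624 + 1772)*1815 = (18496 + 1772)*1815 = 20268*1815 = 36786420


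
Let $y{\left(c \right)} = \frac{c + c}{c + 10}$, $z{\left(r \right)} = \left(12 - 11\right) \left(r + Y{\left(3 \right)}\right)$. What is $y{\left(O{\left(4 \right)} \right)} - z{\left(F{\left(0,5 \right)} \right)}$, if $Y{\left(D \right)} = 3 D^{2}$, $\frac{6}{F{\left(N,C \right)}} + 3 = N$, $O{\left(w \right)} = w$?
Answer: $- \frac{171}{7} \approx -24.429$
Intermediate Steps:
$F{\left(N,C \right)} = \frac{6}{-3 + N}$
$z{\left(r \right)} = 27 + r$ ($z{\left(r \right)} = \left(12 - 11\right) \left(r + 3 \cdot 3^{2}\right) = 1 \left(r + 3 \cdot 9\right) = 1 \left(r + 27\right) = 1 \left(27 + r\right) = 27 + r$)
$y{\left(c \right)} = \frac{2 c}{10 + c}$
$y{\left(O{\left(4 \right)} \right)} - z{\left(F{\left(0,5 \right)} \right)} = 2 \cdot 4 \frac{1}{10 + 4} - \left(27 + \frac{6}{-3 + 0}\right) = 2 \cdot 4 \cdot \frac{1}{14} - \left(27 + \frac{6}{-3}\right) = 2 \cdot 4 \cdot \frac{1}{14} - \left(27 + 6 \left(- \frac{1}{3}\right)\right) = \frac{4}{7} - \left(27 - 2\right) = \frac{4}{7} - 25 = - \frac{171}{7}$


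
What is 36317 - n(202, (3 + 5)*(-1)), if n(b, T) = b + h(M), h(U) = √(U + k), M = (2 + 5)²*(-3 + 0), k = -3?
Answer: 36115 - 5*I*√6 ≈ 36115.0 - 12.247*I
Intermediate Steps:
M = -147 (M = 7²*(-3) = 49*(-3) = -147)
h(U) = √(-3 + U) (h(U) = √(U - 3) = √(-3 + U))
n(b, T) = b + 5*I*√6 (n(b, T) = b + √(-3 - 147) = b + √(-150) = b + 5*I*√6)
36317 - n(202, (3 + 5)*(-1)) = 36317 - (202 + 5*I*√6) = 36317 + (-202 - 5*I*√6) = 36115 - 5*I*√6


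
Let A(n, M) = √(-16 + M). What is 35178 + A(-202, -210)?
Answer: 35178 + I*√226 ≈ 35178.0 + 15.033*I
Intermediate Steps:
35178 + A(-202, -210) = 35178 + √(-16 - 210) = 35178 + √(-226) = 35178 + I*√226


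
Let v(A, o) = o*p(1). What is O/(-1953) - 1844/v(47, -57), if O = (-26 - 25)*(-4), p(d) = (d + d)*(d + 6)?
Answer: 27290/12369 ≈ 2.2063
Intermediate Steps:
p(d) = 2*d*(6 + d) (p(d) = (2*d)*(6 + d) = 2*d*(6 + d))
v(A, o) = 14*o (v(A, o) = o*(2*1*(6 + 1)) = o*(2*1*7) = o*14 = 14*o)
O = 204 (O = -51*(-4) = 204)
O/(-1953) - 1844/v(47, -57) = 204/(-1953) - 1844/(14*(-57)) = 204*(-1/1953) - 1844/(-798) = -68/651 - 1844*(-1/798) = -68/651 + 922/399 = 27290/12369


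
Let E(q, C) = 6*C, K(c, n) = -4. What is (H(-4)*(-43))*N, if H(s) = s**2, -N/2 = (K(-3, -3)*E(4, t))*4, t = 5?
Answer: -660480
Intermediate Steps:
N = 960 (N = -2*(-24*5)*4 = -2*(-4*30)*4 = -(-240)*4 = -2*(-480) = 960)
(H(-4)*(-43))*N = ((-4)**2*(-43))*960 = (16*(-43))*960 = -688*960 = -660480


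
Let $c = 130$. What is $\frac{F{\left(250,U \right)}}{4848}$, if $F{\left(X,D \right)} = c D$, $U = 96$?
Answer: $\frac{260}{101} \approx 2.5743$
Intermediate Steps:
$F{\left(X,D \right)} = 130 D$
$\frac{F{\left(250,U \right)}}{4848} = \frac{130 \cdot 96}{4848} = 12480 \cdot \frac{1}{4848} = \frac{260}{101}$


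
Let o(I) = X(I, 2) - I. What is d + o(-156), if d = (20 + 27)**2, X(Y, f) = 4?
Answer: 2369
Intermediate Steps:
d = 2209 (d = 47**2 = 2209)
o(I) = 4 - I
d + o(-156) = 2209 + (4 - 1*(-156)) = 2209 + (4 + 156) = 2209 + 160 = 2369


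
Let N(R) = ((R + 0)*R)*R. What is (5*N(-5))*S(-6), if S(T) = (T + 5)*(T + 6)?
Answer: 0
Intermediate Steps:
S(T) = (5 + T)*(6 + T)
N(R) = R³ (N(R) = (R*R)*R = R²*R = R³)
(5*N(-5))*S(-6) = (5*(-5)³)*(30 + (-6)² + 11*(-6)) = (5*(-125))*(30 + 36 - 66) = -625*0 = 0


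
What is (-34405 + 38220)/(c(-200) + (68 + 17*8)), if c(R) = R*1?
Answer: 3815/4 ≈ 953.75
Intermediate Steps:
c(R) = R
(-34405 + 38220)/(c(-200) + (68 + 17*8)) = (-34405 + 38220)/(-200 + (68 + 17*8)) = 3815/(-200 + (68 + 136)) = 3815/(-200 + 204) = 3815/4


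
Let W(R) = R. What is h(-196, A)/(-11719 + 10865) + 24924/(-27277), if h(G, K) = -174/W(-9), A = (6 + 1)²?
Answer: -32718677/34941837 ≈ -0.93638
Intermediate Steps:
A = 49 (A = 7² = 49)
h(G, K) = 58/3 (h(G, K) = -174/(-9) = -174*(-⅑) = 58/3)
h(-196, A)/(-11719 + 10865) + 24924/(-27277) = 58/(3*(-11719 + 10865)) + 24924/(-27277) = (58/3)/(-854) + 24924*(-1/27277) = (58/3)*(-1/854) - 24924/27277 = -29/1281 - 24924/27277 = -32718677/34941837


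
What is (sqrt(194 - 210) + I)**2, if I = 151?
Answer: 22785 + 1208*I ≈ 22785.0 + 1208.0*I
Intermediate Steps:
(sqrt(194 - 210) + I)**2 = (sqrt(194 - 210) + 151)**2 = (sqrt(-16) + 151)**2 = (4*I + 151)**2 = (151 + 4*I)**2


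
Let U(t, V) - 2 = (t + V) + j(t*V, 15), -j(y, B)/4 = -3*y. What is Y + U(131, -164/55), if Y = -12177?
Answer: -83672/5 ≈ -16734.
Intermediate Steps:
j(y, B) = 12*y (j(y, B) = -(-12)*y = 12*y)
U(t, V) = 2 + V + t + 12*V*t (U(t, V) = 2 + ((t + V) + 12*(t*V)) = 2 + ((V + t) + 12*(V*t)) = 2 + ((V + t) + 12*V*t) = 2 + (V + t + 12*V*t) = 2 + V + t + 12*V*t)
Y + U(131, -164/55) = -12177 + (2 - 164/55 + 131 + 12*(-164/55)*131) = -12177 + (2 - 164/55 + 131 - 257808/55) = -12177 - 22787/5 = -83672/5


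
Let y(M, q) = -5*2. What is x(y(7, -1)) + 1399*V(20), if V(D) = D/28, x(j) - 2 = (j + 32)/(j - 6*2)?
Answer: 7002/7 ≈ 1000.3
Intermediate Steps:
y(M, q) = -10
x(j) = 2 + (32 + j)/(-12 + j) (x(j) = 2 + (j + 32)/(j - 6*2) = 2 + (32 + j)/(j - 12) = 2 + (32 + j)/(-12 + j))
V(D) = D/28 (V(D) = D*(1/28) = D/28)
x(y(7, -1)) + 1399*V(20) = (8 + 3*(-10))/(-12 - 10) + 1399*((1/28)*20) = (8 - 30)/(-22) + 1399*(5/7) = -1/22*(-22) + 6995/7 = 1 + 6995/7 = 7002/7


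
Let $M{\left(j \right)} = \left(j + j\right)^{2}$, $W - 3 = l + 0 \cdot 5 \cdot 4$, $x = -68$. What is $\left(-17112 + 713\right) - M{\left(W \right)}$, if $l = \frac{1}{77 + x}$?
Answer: $- \frac{1331455}{81} \approx -16438.0$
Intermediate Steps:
$l = \frac{1}{9}$ ($l = \frac{1}{77 - 68} = \frac{1}{9} \approx 0.11111$)
$W = \frac{28}{9}$ ($W = 3 + \left(\frac{1}{9} + 0 \cdot 5 \cdot 4\right) = 3 + \left(\frac{1}{9} + 0 \cdot 4\right) = 3 + \left(\frac{1}{9} + 0\right) = 3 + \frac{1}{9} = \frac{28}{9} \approx 3.1111$)
$M{\left(j \right)} = 4 j^{2}$ ($M{\left(j \right)} = \left(2 j\right)^{2} = 4 j^{2}$)
$\left(-17112 + 713\right) - M{\left(W \right)} = \left(-17112 + 713\right) - 4 \left(\frac{28}{9}\right)^{2} = -16399 - 4 \cdot \frac{784}{81} = -16399 - \frac{3136}{81} = - \frac{1331455}{81}$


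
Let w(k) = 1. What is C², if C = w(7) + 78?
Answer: 6241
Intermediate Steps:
C = 79 (C = 1 + 78 = 79)
C² = 79² = 6241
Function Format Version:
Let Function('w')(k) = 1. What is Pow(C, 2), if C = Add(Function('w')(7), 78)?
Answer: 6241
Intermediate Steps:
C = 79 (C = Add(1, 78) = 79)
Pow(C, 2) = Pow(79, 2) = 6241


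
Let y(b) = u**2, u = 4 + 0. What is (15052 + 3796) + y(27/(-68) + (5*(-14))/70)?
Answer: 18864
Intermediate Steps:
u = 4
y(b) = 16 (y(b) = 4**2 = 16)
(15052 + 3796) + y(27/(-68) + (5*(-14))/70) = (15052 + 3796) + 16 = 18848 + 16 = 18864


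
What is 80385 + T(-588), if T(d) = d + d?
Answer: 79209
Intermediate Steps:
T(d) = 2*d
80385 + T(-588) = 80385 + 2*(-588) = 80385 - 1176 = 79209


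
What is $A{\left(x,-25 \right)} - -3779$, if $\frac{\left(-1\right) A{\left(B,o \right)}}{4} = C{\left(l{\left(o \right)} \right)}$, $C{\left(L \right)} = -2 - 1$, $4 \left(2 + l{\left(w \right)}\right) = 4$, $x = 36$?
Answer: $3791$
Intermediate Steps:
$l{\left(w \right)} = -1$ ($l{\left(w \right)} = -2 + \frac{1}{4} \cdot 4 = -2 + 1 = -1$)
$C{\left(L \right)} = -3$ ($C{\left(L \right)} = -2 - 1 = -3$)
$A{\left(B,o \right)} = 12$ ($A{\left(B,o \right)} = \left(-4\right) \left(-3\right) = 12$)
$A{\left(x,-25 \right)} - -3779 = 12 - -3779 = 12 + 3779 = 3791$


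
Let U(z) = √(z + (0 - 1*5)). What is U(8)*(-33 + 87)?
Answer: 54*√3 ≈ 93.531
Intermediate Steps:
U(z) = √(-5 + z) (U(z) = √(z + (0 - 5)) = √(z - 5) = √(-5 + z))
U(8)*(-33 + 87) = √(-5 + 8)*(-33 + 87) = √3*54 = 54*√3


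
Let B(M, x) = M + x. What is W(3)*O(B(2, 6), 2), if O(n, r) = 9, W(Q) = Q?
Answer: 27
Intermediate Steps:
W(3)*O(B(2, 6), 2) = 3*9 = 27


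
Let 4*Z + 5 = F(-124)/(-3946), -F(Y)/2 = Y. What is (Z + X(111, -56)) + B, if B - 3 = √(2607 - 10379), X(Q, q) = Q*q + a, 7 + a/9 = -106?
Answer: -57069149/7892 + 2*I*√1943 ≈ -7231.3 + 88.159*I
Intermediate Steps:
a = -1017 (a = -63 + 9*(-106) = -63 - 954 = -1017)
F(Y) = -2*Y
X(Q, q) = -1017 + Q*q (X(Q, q) = Q*q - 1017 = -1017 + Q*q)
Z = -9989/7892 (Z = -5/4 + (-2*(-124)/(-3946))/4 = -5/4 + (248*(-1/3946))/4 = -5/4 + (¼)*(-124/1973) = -5/4 - 31/1973 = -9989/7892 ≈ -1.2657)
B = 3 + 2*I*√1943 (B = 3 + √(2607 - 10379) = 3 + √(-7772) = 3 + 2*I*√1943 ≈ 3.0 + 88.159*I)
(Z + X(111, -56)) + B = (-9989/7892 + (-1017 + 111*(-56))) + (3 + 2*I*√1943) = (-9989/7892 + (-1017 - 6216)) + (3 + 2*I*√1943) = (-9989/7892 - 7233) + (3 + 2*I*√1943) = -57092825/7892 + (3 + 2*I*√1943) = -57069149/7892 + 2*I*√1943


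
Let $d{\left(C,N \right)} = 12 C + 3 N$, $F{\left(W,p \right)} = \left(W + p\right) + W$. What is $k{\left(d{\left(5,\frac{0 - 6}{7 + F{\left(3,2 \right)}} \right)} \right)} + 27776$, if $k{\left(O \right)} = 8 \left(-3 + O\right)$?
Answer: $\frac{141112}{5} \approx 28222.0$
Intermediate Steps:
$F{\left(W,p \right)} = p + 2 W$
$d{\left(C,N \right)} = 3 N + 12 C$
$k{\left(O \right)} = -24 + 8 O$
$k{\left(d{\left(5,\frac{0 - 6}{7 + F{\left(3,2 \right)}} \right)} \right)} + 27776 = \left(-24 + 8 \left(3 \frac{0 - 6}{7 + \left(2 + 2 \cdot 3\right)} + 12 \cdot 5\right)\right) + 27776 = \left(-24 + 8 \left(3 \left(- \frac{6}{7 + \left(2 + 6\right)}\right) + 60\right)\right) + 27776 = \left(-24 + 8 \left(3 \left(- \frac{6}{7 + 8}\right) + 60\right)\right) + 27776 = \left(-24 + 8 \left(3 \left(- \frac{6}{15}\right) + 60\right)\right) + 27776 = \left(-24 + 8 \left(3 \left(\left(-6\right) \frac{1}{15}\right) + 60\right)\right) + 27776 = \left(-24 + 8 \left(3 \left(- \frac{2}{5}\right) + 60\right)\right) + 27776 = \left(-24 + 8 \left(- \frac{6}{5} + 60\right)\right) + 27776 = \left(-24 + 8 \cdot \frac{294}{5}\right) + 27776 = \left(-24 + \frac{2352}{5}\right) + 27776 = \frac{2232}{5} + 27776 = \frac{141112}{5}$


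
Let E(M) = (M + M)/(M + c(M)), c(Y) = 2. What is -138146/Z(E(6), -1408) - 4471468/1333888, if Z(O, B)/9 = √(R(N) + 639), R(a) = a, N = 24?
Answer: -1117867/333472 - 138146*√663/5967 ≈ -599.48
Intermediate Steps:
E(M) = 2*M/(2 + M) (E(M) = (M + M)/(M + 2) = (2*M)/(2 + M) = 2*M/(2 + M))
Z(O, B) = 9*√663 (Z(O, B) = 9*√(24 + 639) = 9*√663)
-138146/Z(E(6), -1408) - 4471468/1333888 = -138146*√663/5967 - 4471468/1333888 = -138146*√663/5967 - 4471468*1/1333888 = -138146*√663/5967 - 1117867/333472 = -1117867/333472 - 138146*√663/5967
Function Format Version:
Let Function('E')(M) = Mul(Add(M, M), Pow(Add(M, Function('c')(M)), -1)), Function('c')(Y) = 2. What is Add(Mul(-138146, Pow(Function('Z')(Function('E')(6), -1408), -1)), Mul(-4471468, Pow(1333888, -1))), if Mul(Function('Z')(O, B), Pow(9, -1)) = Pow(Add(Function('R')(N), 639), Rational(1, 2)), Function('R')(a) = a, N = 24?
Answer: Add(Rational(-1117867, 333472), Mul(Rational(-138146, 5967), Pow(663, Rational(1, 2)))) ≈ -599.48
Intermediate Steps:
Function('E')(M) = Mul(2, M, Pow(Add(2, M), -1)) (Function('E')(M) = Mul(Add(M, M), Pow(Add(M, 2), -1)) = Mul(Mul(2, M), Pow(Add(2, M), -1)) = Mul(2, M, Pow(Add(2, M), -1)))
Function('Z')(O, B) = Mul(9, Pow(663, Rational(1, 2))) (Function('Z')(O, B) = Mul(9, Pow(Add(24, 639), Rational(1, 2))) = Mul(9, Pow(663, Rational(1, 2))))
Add(Mul(-138146, Pow(Function('Z')(Function('E')(6), -1408), -1)), Mul(-4471468, Pow(1333888, -1))) = Add(Mul(-138146, Pow(Mul(9, Pow(663, Rational(1, 2))), -1)), Mul(-4471468, Pow(1333888, -1))) = Add(Mul(-138146, Mul(Rational(1, 5967), Pow(663, Rational(1, 2)))), Mul(-4471468, Rational(1, 1333888))) = Add(Mul(Rational(-138146, 5967), Pow(663, Rational(1, 2))), Rational(-1117867, 333472)) = Add(Rational(-1117867, 333472), Mul(Rational(-138146, 5967), Pow(663, Rational(1, 2))))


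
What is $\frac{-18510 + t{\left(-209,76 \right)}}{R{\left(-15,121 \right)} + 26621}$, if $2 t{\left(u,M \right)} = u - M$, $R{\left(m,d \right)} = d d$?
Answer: $- \frac{12435}{27508} \approx -0.45205$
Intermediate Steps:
$R{\left(m,d \right)} = d^{2}$
$t{\left(u,M \right)} = \frac{u}{2} - \frac{M}{2}$ ($t{\left(u,M \right)} = \frac{u - M}{2} = \frac{u}{2} - \frac{M}{2}$)
$\frac{-18510 + t{\left(-209,76 \right)}}{R{\left(-15,121 \right)} + 26621} = \frac{-18510 + \left(\frac{1}{2} \left(-209\right) - 38\right)}{121^{2} + 26621} = \frac{-18510 - \frac{285}{2}}{14641 + 26621} = \frac{-18510 - \frac{285}{2}}{41262} = \left(- \frac{37305}{2}\right) \frac{1}{41262} = - \frac{12435}{27508}$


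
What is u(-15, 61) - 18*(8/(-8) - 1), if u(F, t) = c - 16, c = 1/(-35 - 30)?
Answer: 1299/65 ≈ 19.985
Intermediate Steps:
c = -1/65 (c = 1/(-65) = -1/65 ≈ -0.015385)
u(F, t) = -1041/65 (u(F, t) = -1/65 - 16 = -1041/65)
u(-15, 61) - 18*(8/(-8) - 1) = -1041/65 - 18*(8/(-8) - 1) = -1041/65 - 18*(8*(-⅛) - 1) = -1041/65 - 18*(-1 - 1) = -1041/65 - 18*(-2) = -1041/65 - 1*(-36) = -1041/65 + 36 = 1299/65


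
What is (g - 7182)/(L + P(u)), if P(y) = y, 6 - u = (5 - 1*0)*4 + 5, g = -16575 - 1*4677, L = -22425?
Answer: 14217/11222 ≈ 1.2669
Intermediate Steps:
g = -21252 (g = -16575 - 4677 = -21252)
u = -19 (u = 6 - ((5 - 1*0)*4 + 5) = 6 - ((5 + 0)*4 + 5) = 6 - (5*4 + 5) = 6 - (20 + 5) = 6 - 1*25 = 6 - 25 = -19)
(g - 7182)/(L + P(u)) = (-21252 - 7182)/(-22425 - 19) = -28434/(-22444) = -28434*(-1/22444) = 14217/11222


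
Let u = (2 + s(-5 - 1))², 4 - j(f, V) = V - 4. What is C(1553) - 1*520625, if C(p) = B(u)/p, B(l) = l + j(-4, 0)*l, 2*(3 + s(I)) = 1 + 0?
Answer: -3234122491/6212 ≈ -5.2063e+5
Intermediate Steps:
s(I) = -5/2 (s(I) = -3 + (1 + 0)/2 = -3 + (½)*1 = -3 + ½ = -5/2)
j(f, V) = 8 - V (j(f, V) = 4 - (V - 4) = 4 - (-4 + V) = 4 + (4 - V) = 8 - V)
u = ¼ (u = (2 - 5/2)² = (-½)² = ¼ ≈ 0.25000)
B(l) = 9*l (B(l) = l + (8 - 1*0)*l = l + (8 + 0)*l = l + 8*l = 9*l)
C(p) = 9/(4*p) (C(p) = (9*(¼))/p = 9/(4*p))
C(1553) - 1*520625 = (9/4)/1553 - 1*520625 = (9/4)*(1/1553) - 520625 = 9/6212 - 520625 = -3234122491/6212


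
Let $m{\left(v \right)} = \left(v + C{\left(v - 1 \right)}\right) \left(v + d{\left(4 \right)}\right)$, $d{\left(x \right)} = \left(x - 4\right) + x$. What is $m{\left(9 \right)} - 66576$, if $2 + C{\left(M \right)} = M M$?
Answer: $-65653$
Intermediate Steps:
$C{\left(M \right)} = -2 + M^{2}$ ($C{\left(M \right)} = -2 + M M = -2 + M^{2}$)
$d{\left(x \right)} = -4 + 2 x$ ($d{\left(x \right)} = \left(-4 + x\right) + x = -4 + 2 x$)
$m{\left(v \right)} = \left(4 + v\right) \left(-2 + v + \left(-1 + v\right)^{2}\right)$ ($m{\left(v \right)} = \left(v + \left(-2 + \left(v - 1\right)^{2}\right)\right) \left(v + \left(-4 + 2 \cdot 4\right)\right) = \left(v + \left(-2 + \left(v - 1\right)^{2}\right)\right) \left(v + \left(-4 + 8\right)\right) = \left(v + \left(-2 + \left(-1 + v\right)^{2}\right)\right) \left(v + 4\right) = \left(-2 + v + \left(-1 + v\right)^{2}\right) \left(4 + v\right) = \left(4 + v\right) \left(-2 + v + \left(-1 + v\right)^{2}\right)$)
$m{\left(9 \right)} - 66576 = \left(-4 + 9^{3} - 45 + 3 \cdot 9^{2}\right) - 66576 = \left(-4 + 729 - 45 + 3 \cdot 81\right) - 66576 = \left(-4 + 729 - 45 + 243\right) - 66576 = 923 - 66576 = -65653$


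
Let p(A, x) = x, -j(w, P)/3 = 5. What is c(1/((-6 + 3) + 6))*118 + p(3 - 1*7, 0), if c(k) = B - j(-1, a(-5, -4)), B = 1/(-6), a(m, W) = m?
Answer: 5251/3 ≈ 1750.3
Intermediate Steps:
j(w, P) = -15 (j(w, P) = -3*5 = -15)
B = -1/6 ≈ -0.16667
c(k) = 89/6 (c(k) = -1/6 - 1*(-15) = -1/6 + 15 = 89/6)
c(1/((-6 + 3) + 6))*118 + p(3 - 1*7, 0) = (89/6)*118 + 0 = 5251/3 + 0 = 5251/3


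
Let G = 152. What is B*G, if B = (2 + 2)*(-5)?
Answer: -3040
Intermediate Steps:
B = -20 (B = 4*(-5) = -20)
B*G = -20*152 = -3040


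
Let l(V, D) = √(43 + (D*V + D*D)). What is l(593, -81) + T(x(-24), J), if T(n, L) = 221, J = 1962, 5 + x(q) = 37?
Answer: 221 + I*√41429 ≈ 221.0 + 203.54*I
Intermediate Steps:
x(q) = 32 (x(q) = -5 + 37 = 32)
l(V, D) = √(43 + D² + D*V) (l(V, D) = √(43 + (D*V + D²)) = √(43 + (D² + D*V)) = √(43 + D² + D*V))
l(593, -81) + T(x(-24), J) = √(43 + (-81)² - 81*593) + 221 = √(43 + 6561 - 48033) + 221 = √(-41429) + 221 = I*√41429 + 221 = 221 + I*√41429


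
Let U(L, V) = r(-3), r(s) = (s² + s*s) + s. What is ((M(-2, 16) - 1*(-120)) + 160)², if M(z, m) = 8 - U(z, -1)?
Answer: 74529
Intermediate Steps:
r(s) = s + 2*s² (r(s) = (s² + s²) + s = 2*s² + s = s + 2*s²)
U(L, V) = 15 (U(L, V) = -3*(1 + 2*(-3)) = -3*(1 - 6) = -3*(-5) = 15)
M(z, m) = -7 (M(z, m) = 8 - 1*15 = 8 - 15 = -7)
((M(-2, 16) - 1*(-120)) + 160)² = ((-7 - 1*(-120)) + 160)² = ((-7 + 120) + 160)² = (113 + 160)² = 273² = 74529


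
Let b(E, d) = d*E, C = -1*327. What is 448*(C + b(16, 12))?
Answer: -60480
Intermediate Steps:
C = -327
b(E, d) = E*d
448*(C + b(16, 12)) = 448*(-327 + 16*12) = 448*(-327 + 192) = 448*(-135) = -60480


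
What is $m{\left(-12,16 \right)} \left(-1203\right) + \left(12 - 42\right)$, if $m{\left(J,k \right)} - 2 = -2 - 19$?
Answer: $22827$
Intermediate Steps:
$m{\left(J,k \right)} = -19$ ($m{\left(J,k \right)} = 2 - 21 = -19$)
$m{\left(-12,16 \right)} \left(-1203\right) + \left(12 - 42\right) = \left(-19\right) \left(-1203\right) + \left(12 - 42\right) = 22857 + \left(12 - 42\right) = 22857 - 30 = 22827$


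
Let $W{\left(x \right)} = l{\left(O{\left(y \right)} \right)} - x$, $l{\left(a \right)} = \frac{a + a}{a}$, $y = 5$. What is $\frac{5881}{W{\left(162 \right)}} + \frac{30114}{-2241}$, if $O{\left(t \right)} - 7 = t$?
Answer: $- \frac{1999729}{39840} \approx -50.194$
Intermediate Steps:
$O{\left(t \right)} = 7 + t$
$l{\left(a \right)} = 2$ ($l{\left(a \right)} = \frac{2 a}{a} = 2$)
$W{\left(x \right)} = 2 - x$
$\frac{5881}{W{\left(162 \right)}} + \frac{30114}{-2241} = \frac{5881}{2 - 162} + \frac{30114}{-2241} = \frac{5881}{2 - 162} + 30114 \left(- \frac{1}{2241}\right) = \frac{5881}{-160} - \frac{3346}{249} = 5881 \left(- \frac{1}{160}\right) - \frac{3346}{249} = - \frac{5881}{160} - \frac{3346}{249} = - \frac{1999729}{39840}$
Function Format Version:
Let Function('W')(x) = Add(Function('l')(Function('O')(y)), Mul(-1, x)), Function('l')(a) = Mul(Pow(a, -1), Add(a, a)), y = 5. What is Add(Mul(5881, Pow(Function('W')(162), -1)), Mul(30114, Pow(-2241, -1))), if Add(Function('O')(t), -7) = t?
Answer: Rational(-1999729, 39840) ≈ -50.194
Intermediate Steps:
Function('O')(t) = Add(7, t)
Function('l')(a) = 2 (Function('l')(a) = Mul(Pow(a, -1), Mul(2, a)) = 2)
Function('W')(x) = Add(2, Mul(-1, x))
Add(Mul(5881, Pow(Function('W')(162), -1)), Mul(30114, Pow(-2241, -1))) = Add(Mul(5881, Pow(Add(2, Mul(-1, 162)), -1)), Mul(30114, Pow(-2241, -1))) = Add(Mul(5881, Pow(Add(2, -162), -1)), Mul(30114, Rational(-1, 2241))) = Add(Mul(5881, Pow(-160, -1)), Rational(-3346, 249)) = Add(Mul(5881, Rational(-1, 160)), Rational(-3346, 249)) = Add(Rational(-5881, 160), Rational(-3346, 249)) = Rational(-1999729, 39840)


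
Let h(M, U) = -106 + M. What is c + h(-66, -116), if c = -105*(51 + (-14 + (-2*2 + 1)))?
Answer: -3742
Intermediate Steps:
c = -3570 (c = -105*(51 + (-14 + (-4 + 1))) = -105*(51 + (-14 - 3)) = -105*(51 - 17) = -105*34 = -3570)
c + h(-66, -116) = -3570 + (-106 - 66) = -3570 - 172 = -3742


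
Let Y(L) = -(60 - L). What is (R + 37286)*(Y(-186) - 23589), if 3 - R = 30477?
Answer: -162364020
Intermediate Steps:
R = -30474 (R = 3 - 1*30477 = 3 - 30477 = -30474)
Y(L) = -60 + L
(R + 37286)*(Y(-186) - 23589) = (-30474 + 37286)*((-60 - 186) - 23589) = 6812*(-246 - 23589) = 6812*(-23835) = -162364020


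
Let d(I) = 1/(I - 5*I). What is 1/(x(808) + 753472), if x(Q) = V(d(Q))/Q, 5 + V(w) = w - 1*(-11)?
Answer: 2611456/1967658994623 ≈ 1.3272e-6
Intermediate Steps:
d(I) = -1/(4*I) (d(I) = 1/(-4*I) = -1/(4*I))
V(w) = 6 + w (V(w) = -5 + (w - 1*(-11)) = -5 + (w + 11) = -5 + (11 + w) = 6 + w)
x(Q) = (6 - 1/(4*Q))/Q
1/(x(808) + 753472) = 1/((¼)*(-1 + 24*808)/808² + 753472) = 1/((¼)*(1/652864)*(-1 + 19392) + 753472) = 1/((¼)*(1/652864)*19391 + 753472) = 1/(19391/2611456 + 753472) = 1/(1967658994623/2611456) = 2611456/1967658994623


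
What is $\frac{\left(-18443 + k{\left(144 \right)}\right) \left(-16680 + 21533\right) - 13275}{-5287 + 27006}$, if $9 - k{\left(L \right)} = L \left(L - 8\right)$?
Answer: $- \frac{184514629}{21719} \approx -8495.5$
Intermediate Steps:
$k{\left(L \right)} = 9 - L \left(-8 + L\right)$ ($k{\left(L \right)} = 9 - L \left(L - 8\right) = 9 - L \left(-8 + L\right)$)
$\frac{\left(-18443 + k{\left(144 \right)}\right) \left(-16680 + 21533\right) - 13275}{-5287 + 27006} = \frac{\left(-18443 + \left(9 - 144^{2} + 8 \cdot 144\right)\right) \left(-16680 + 21533\right) - 13275}{-5287 + 27006} = \frac{\left(-18443 + \left(9 - 20736 + 1152\right)\right) 4853 - 13275}{21719} = \left(\left(-18443 + \left(9 - 20736 + 1152\right)\right) 4853 - 13275\right) \frac{1}{21719} = \left(\left(-18443 - 19575\right) 4853 - 13275\right) \frac{1}{21719} = \left(\left(-38018\right) 4853 - 13275\right) \frac{1}{21719} = \left(-184501354 - 13275\right) \frac{1}{21719} = \left(-184514629\right) \frac{1}{21719} = - \frac{184514629}{21719}$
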